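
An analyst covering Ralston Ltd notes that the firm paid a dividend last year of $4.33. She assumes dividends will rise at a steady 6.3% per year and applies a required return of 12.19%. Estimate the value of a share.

$78.15

Gordon growth model: P₀ = D₁/(r − g). D₁ = 4.33 × (1 + 0.063) = 4.6028.
P₀ = 4.6028 / (0.1219 − 0.063) = 4.6028 / 0.0589 = 78.1458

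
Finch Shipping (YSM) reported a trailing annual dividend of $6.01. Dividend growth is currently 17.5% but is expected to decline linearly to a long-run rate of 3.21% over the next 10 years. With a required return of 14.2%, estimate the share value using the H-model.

$95.51

H-model: P₀ = D₀[(1+g_L) + H(g_S−g_L)]/(r−g_L), with H = 10/2 = 5.
P₀ = 6.01 × [(1+0.0321) + 5×(0.175−0.0321)] / (0.142−0.0321)
   = 6.01 × 1.7466 / 0.1099 = 95.5147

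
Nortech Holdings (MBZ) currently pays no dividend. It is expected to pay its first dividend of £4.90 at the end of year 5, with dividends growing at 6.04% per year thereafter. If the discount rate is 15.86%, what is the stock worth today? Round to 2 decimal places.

Deferred-dividend DDM. At t=4 the remaining stream is a growing perpetuity with first payment D_5 = 4.90.
V_4 = D_5/(r−g) = 4.90/(0.1586−0.0604) = 49.8982
P₀ = V_4/(1+r)^4 = 49.8982/(1+0.1586)^4 = 27.6918

£27.69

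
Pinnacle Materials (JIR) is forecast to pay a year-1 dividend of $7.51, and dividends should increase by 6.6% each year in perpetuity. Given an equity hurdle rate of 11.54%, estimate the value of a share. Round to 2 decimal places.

$152.02

Gordon growth model: P₀ = D₁/(r − g), with D₁ = 7.51 given directly.
P₀ = 7.5100 / (0.1154 − 0.066) = 7.5100 / 0.0494 = 152.0243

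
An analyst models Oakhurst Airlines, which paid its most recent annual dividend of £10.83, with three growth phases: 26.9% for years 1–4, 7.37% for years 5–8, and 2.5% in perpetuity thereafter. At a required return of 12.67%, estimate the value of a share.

£265.59

Three-stage DDM. Project D₁…D_8; terminal Gordon value at t=8 with g = 0.025; discount at r = 0.1267.
D_1 = 13.7433
D_2 = 17.4402
D_3 = 22.1316
D_4 = 28.0850
D_5 = 30.1549
D_6 = 32.3773
D_7 = 34.7635
D_8 = 37.3256
TV_8 = 38.2587/(0.1267−0.025) = 376.1921
P₀ = Σ Dₜ/(1+r)ᵗ + TV_8/(1+r)^8 = 265.5854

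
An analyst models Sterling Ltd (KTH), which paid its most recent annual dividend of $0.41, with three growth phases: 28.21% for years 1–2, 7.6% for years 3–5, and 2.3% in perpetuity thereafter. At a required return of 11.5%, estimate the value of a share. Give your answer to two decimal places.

$7.95

Three-stage DDM. Project D₁…D_5; terminal Gordon value at t=5 with g = 0.023; discount at r = 0.115.
D_1 = 0.5257
D_2 = 0.6739
D_3 = 0.7252
D_4 = 0.7803
D_5 = 0.8396
TV_5 = 0.8589/(0.115−0.023) = 9.3358
P₀ = Σ Dₜ/(1+r)ᵗ + TV_5/(1+r)^5 = 7.9459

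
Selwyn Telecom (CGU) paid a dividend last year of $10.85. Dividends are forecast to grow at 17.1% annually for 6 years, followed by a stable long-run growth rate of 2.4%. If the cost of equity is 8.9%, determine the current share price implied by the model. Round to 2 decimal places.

Two-stage DDM. Project D₁…D_6 at 0.171, terminal growth 0.024, discount at r = 0.089.
D_1 = 12.7053
D_2 = 14.8780
D_3 = 17.4221
D_4 = 20.4013
D_5 = 23.8899
D_6 = 27.9751
Terminal value at t=6: TV = D_7/(r−g) = 28.6465/(0.089−0.024) = 440.7149
P₀ = 12.7053/(1+0.089)^1 + 14.8780/(1+0.089)^2 + 17.4221/(1+0.089)^3 + 20.4013/(1+0.089)^4 + 23.8899/(1+0.089)^5 + 27.9751/(1+0.089)^6 + 440.7149/(1+0.089)^6 = 348.8146

$348.81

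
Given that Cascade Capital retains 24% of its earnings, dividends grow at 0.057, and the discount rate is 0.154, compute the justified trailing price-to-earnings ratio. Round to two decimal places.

8.28

Payout ratio b = 1 − 0.24 = 0.76.
Justified trailing P/E = b(1+g)/(r−g) = 0.76×(1+0.057)/(0.154−0.057) = 8.2816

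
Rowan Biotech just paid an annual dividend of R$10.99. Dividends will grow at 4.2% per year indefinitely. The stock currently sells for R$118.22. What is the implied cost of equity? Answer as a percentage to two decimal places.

Rearranging the constant-growth DDM: r = D₁/P₀ + g.
D₁ = 10.99 × (1 + 0.042) = 11.4516.
r = 11.4516 / 118.22 + 0.042 = 0.09687 + 0.042 = 0.13887

13.89%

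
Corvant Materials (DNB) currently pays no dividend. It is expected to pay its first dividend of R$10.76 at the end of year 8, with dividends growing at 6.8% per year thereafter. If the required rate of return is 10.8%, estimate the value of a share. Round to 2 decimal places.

R$131.21

Deferred-dividend DDM. At t=7 the remaining stream is a growing perpetuity with first payment D_8 = 10.76.
V_7 = D_8/(r−g) = 10.76/(0.108−0.068) = 269.0000
P₀ = V_7/(1+r)^7 = 269.0000/(1+0.108)^7 = 131.2121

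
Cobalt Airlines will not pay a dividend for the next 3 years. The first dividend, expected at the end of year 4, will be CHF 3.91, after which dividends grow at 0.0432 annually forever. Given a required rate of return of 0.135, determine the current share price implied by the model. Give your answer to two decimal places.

Deferred-dividend DDM. At t=3 the remaining stream is a growing perpetuity with first payment D_4 = 3.91.
V_3 = D_4/(r−g) = 3.91/(0.135−0.0432) = 42.5926
P₀ = V_3/(1+r)^3 = 42.5926/(1+0.135)^3 = 29.1304

CHF 29.13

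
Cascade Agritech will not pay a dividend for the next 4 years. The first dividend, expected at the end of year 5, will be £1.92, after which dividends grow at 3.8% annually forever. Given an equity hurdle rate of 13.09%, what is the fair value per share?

Deferred-dividend DDM. At t=4 the remaining stream is a growing perpetuity with first payment D_5 = 1.92.
V_4 = D_5/(r−g) = 1.92/(0.1309−0.038) = 20.6674
P₀ = V_4/(1+r)^4 = 20.6674/(1+0.1309)^4 = 12.6354

£12.64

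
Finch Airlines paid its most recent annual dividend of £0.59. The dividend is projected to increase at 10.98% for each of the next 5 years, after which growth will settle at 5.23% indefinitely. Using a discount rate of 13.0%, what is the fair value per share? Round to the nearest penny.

£10.10

Two-stage DDM. Project D₁…D_5 at 0.1098, terminal growth 0.0523, discount at r = 0.13.
D_1 = 0.6548
D_2 = 0.7267
D_3 = 0.8065
D_4 = 0.8950
D_5 = 0.9933
Terminal value at t=5: TV = D_6/(r−g) = 1.0452/(0.13−0.0523) = 13.4522
P₀ = 0.6548/(1+0.13)^1 + 0.7267/(1+0.13)^2 + 0.8065/(1+0.13)^3 + 0.8950/(1+0.13)^4 + 0.9933/(1+0.13)^5 + 13.4522/(1+0.13)^5 = 10.0968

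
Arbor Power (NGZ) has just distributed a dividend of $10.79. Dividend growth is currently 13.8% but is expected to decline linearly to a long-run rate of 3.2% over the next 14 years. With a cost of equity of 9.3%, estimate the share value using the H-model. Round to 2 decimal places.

$313.79

H-model: P₀ = D₀[(1+g_L) + H(g_S−g_L)]/(r−g_L), with H = 14/2 = 7.
P₀ = 10.79 × [(1+0.032) + 7×(0.138−0.032)] / (0.093−0.032)
   = 10.79 × 1.7740 / 0.061 = 313.7944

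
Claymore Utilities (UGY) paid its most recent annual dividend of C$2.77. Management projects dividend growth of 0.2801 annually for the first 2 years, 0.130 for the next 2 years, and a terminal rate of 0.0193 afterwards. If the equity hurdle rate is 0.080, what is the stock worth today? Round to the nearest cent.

C$87.05

Three-stage DDM. Project D₁…D_4; terminal Gordon value at t=4 with g = 0.0193; discount at r = 0.08.
D_1 = 3.5459
D_2 = 4.5391
D_3 = 5.1292
D_4 = 5.7959
TV_4 = 5.9078/(0.08−0.0193) = 97.3280
P₀ = Σ Dₜ/(1+r)ᵗ + TV_4/(1+r)^4 = 87.0456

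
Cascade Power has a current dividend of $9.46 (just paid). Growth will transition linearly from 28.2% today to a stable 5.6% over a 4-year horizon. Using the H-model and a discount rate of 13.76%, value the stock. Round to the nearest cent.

$174.82

H-model: P₀ = D₀[(1+g_L) + H(g_S−g_L)]/(r−g_L), with H = 4/2 = 2.
P₀ = 9.46 × [(1+0.056) + 2×(0.282−0.056)] / (0.1376−0.056)
   = 9.46 × 1.5080 / 0.0816 = 174.8245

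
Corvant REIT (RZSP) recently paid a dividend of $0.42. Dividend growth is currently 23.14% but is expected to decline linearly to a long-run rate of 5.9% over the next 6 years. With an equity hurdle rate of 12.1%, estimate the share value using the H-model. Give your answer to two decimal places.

H-model: P₀ = D₀[(1+g_L) + H(g_S−g_L)]/(r−g_L), with H = 6/2 = 3.
P₀ = 0.42 × [(1+0.059) + 3×(0.2314−0.059)] / (0.121−0.059)
   = 0.42 × 1.5762 / 0.062 = 10.6775

$10.68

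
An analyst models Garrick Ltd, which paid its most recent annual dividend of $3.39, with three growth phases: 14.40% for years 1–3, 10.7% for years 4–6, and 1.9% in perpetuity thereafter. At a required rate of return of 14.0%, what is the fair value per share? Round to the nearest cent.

$46.35

Three-stage DDM. Project D₁…D_6; terminal Gordon value at t=6 with g = 0.019; discount at r = 0.14.
D_1 = 3.8782
D_2 = 4.4366
D_3 = 5.0755
D_4 = 5.6186
D_5 = 6.2198
D_6 = 6.8853
TV_6 = 7.0161/(0.14−0.019) = 57.9842
P₀ = Σ Dₜ/(1+r)ᵗ + TV_6/(1+r)^6 = 46.3522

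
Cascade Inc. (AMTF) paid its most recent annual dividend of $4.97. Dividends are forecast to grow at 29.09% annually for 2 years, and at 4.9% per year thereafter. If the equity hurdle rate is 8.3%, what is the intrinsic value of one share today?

$230.85

Two-stage DDM. Project D₁…D_2 at 0.2909, terminal growth 0.049, discount at r = 0.083.
D_1 = 6.4158
D_2 = 8.2821
Terminal value at t=2: TV = D_3/(r−g) = 8.6879/(0.083−0.049) = 255.5278
P₀ = 6.4158/(1+0.083)^1 + 8.2821/(1+0.083)^2 + 255.5278/(1+0.083)^2 = 230.8473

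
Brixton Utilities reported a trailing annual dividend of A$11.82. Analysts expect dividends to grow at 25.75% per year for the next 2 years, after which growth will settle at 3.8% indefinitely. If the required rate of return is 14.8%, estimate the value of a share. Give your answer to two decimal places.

Two-stage DDM. Project D₁…D_2 at 0.2575, terminal growth 0.038, discount at r = 0.148.
D_1 = 14.8637
D_2 = 18.6910
Terminal value at t=2: TV = D_3/(r−g) = 19.4013/(0.148−0.038) = 176.3754
P₀ = 14.8637/(1+0.148)^1 + 18.6910/(1+0.148)^2 + 176.3754/(1+0.148)^2 = 160.9601

A$160.96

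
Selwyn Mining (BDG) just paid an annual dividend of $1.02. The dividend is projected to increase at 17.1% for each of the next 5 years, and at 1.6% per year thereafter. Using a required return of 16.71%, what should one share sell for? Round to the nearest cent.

Two-stage DDM. Project D₁…D_5 at 0.171, terminal growth 0.016, discount at r = 0.1671.
D_1 = 1.1944
D_2 = 1.3987
D_3 = 1.6378
D_4 = 1.9179
D_5 = 2.2459
Terminal value at t=5: TV = D_6/(r−g) = 2.2818/(0.1671−0.016) = 15.1013
P₀ = 1.1944/(1+0.1671)^1 + 1.3987/(1+0.1671)^2 + 1.6378/(1+0.1671)^3 + 1.9179/(1+0.1671)^4 + 2.2459/(1+0.1671)^5 + 15.1013/(1+0.1671)^5 = 12.1252

$12.13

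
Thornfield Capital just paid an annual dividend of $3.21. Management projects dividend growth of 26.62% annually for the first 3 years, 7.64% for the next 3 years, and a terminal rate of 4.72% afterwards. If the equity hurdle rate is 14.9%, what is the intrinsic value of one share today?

Three-stage DDM. Project D₁…D_6; terminal Gordon value at t=6 with g = 0.0472; discount at r = 0.149.
D_1 = 4.0645
D_2 = 5.1465
D_3 = 6.5165
D_4 = 7.0143
D_5 = 7.5502
D_6 = 8.1271
TV_6 = 8.5106/(0.149−0.0472) = 83.6017
P₀ = Σ Dₜ/(1+r)ᵗ + TV_6/(1+r)^6 = 59.3905

$59.39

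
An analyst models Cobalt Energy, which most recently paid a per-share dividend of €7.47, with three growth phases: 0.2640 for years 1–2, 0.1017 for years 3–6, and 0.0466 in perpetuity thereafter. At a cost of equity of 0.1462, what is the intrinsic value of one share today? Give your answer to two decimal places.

Three-stage DDM. Project D₁…D_6; terminal Gordon value at t=6 with g = 0.0466; discount at r = 0.1462.
D_1 = 9.4421
D_2 = 11.9348
D_3 = 13.1486
D_4 = 14.4858
D_5 = 15.9590
D_6 = 17.5820
TV_6 = 18.4013/(0.1462−0.0466) = 184.7522
P₀ = Σ Dₜ/(1+r)ᵗ + TV_6/(1+r)^6 = 131.7424

€131.74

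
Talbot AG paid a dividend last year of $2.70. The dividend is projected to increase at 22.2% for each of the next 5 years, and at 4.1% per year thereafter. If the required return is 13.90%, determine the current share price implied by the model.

$57.52

Two-stage DDM. Project D₁…D_5 at 0.222, terminal growth 0.041, discount at r = 0.139.
D_1 = 3.2994
D_2 = 4.0319
D_3 = 4.9269
D_4 = 6.0207
D_5 = 7.3573
Terminal value at t=5: TV = D_6/(r−g) = 7.6590/(0.139−0.041) = 78.1528
P₀ = 3.2994/(1+0.139)^1 + 4.0319/(1+0.139)^2 + 4.9269/(1+0.139)^3 + 6.0207/(1+0.139)^4 + 7.3573/(1+0.139)^5 + 78.1528/(1+0.139)^5 = 57.5228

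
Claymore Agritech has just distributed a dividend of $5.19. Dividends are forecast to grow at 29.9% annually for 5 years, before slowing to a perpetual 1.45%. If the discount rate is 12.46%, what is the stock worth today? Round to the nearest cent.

$139.16

Two-stage DDM. Project D₁…D_5 at 0.299, terminal growth 0.0145, discount at r = 0.1246.
D_1 = 6.7418
D_2 = 8.7576
D_3 = 11.3761
D_4 = 14.7776
D_5 = 19.1961
Terminal value at t=5: TV = D_6/(r−g) = 19.4744/(0.1246−0.0145) = 176.8796
P₀ = 6.7418/(1+0.1246)^1 + 8.7576/(1+0.1246)^2 + 11.3761/(1+0.1246)^3 + 14.7776/(1+0.1246)^4 + 19.1961/(1+0.1246)^5 + 176.8796/(1+0.1246)^5 = 139.1582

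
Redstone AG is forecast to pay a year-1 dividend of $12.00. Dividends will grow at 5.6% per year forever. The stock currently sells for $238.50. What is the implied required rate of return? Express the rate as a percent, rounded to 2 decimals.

Rearranging the constant-growth DDM: r = D₁/P₀ + g.
r = 12.0000 / 238.50 + 0.056 = 0.05031 + 0.056 = 0.10631

10.63%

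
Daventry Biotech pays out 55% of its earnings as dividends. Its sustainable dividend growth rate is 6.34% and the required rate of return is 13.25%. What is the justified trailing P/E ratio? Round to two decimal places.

Justified trailing P/E = b(1+g)/(r−g) = 0.55×(1+0.0634)/(0.1325−0.0634) = 8.4641

8.46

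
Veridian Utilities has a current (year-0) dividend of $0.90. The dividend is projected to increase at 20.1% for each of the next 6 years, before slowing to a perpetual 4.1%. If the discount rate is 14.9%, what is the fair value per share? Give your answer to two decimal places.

$17.64

Two-stage DDM. Project D₁…D_6 at 0.201, terminal growth 0.041, discount at r = 0.149.
D_1 = 1.0809
D_2 = 1.2982
D_3 = 1.5591
D_4 = 1.8725
D_5 = 2.2488
D_6 = 2.7009
Terminal value at t=6: TV = D_7/(r−g) = 2.8116/(0.149−0.041) = 26.0332
P₀ = 1.0809/(1+0.149)^1 + 1.2982/(1+0.149)^2 + 1.5591/(1+0.149)^3 + 1.8725/(1+0.149)^4 + 2.2488/(1+0.149)^5 + 2.7009/(1+0.149)^6 + 26.0332/(1+0.149)^6 = 17.6366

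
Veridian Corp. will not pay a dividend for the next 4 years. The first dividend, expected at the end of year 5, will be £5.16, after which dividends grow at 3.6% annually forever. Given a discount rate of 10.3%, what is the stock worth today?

Deferred-dividend DDM. At t=4 the remaining stream is a growing perpetuity with first payment D_5 = 5.16.
V_4 = D_5/(r−g) = 5.16/(0.103−0.036) = 77.0149
P₀ = V_4/(1+r)^4 = 77.0149/(1+0.103)^4 = 52.0323

£52.03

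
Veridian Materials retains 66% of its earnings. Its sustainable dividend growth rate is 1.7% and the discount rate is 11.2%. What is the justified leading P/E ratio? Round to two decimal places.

3.58

Payout ratio b = 1 − 0.66 = 0.34.
Justified leading P/E = b/(r−g) = 0.34/(0.112−0.017) = 3.5789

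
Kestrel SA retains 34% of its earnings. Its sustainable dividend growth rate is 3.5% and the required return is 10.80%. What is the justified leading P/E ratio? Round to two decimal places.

Payout ratio b = 1 − 0.34 = 0.66.
Justified leading P/E = b/(r−g) = 0.66/(0.108−0.035) = 9.0411

9.04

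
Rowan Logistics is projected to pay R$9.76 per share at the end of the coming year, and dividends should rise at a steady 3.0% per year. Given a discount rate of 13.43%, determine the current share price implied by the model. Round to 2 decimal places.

R$93.58

Gordon growth model: P₀ = D₁/(r − g), with D₁ = 9.76 given directly.
P₀ = 9.7600 / (0.1343 − 0.03) = 9.7600 / 0.1043 = 93.5762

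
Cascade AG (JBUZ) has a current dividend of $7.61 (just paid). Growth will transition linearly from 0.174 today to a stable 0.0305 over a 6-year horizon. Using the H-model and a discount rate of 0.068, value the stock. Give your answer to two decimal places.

H-model: P₀ = D₀[(1+g_L) + H(g_S−g_L)]/(r−g_L), with H = 6/2 = 3.
P₀ = 7.61 × [(1+0.0305) + 3×(0.174−0.0305)] / (0.068−0.0305)
   = 7.61 × 1.4610 / 0.0375 = 296.4856

$296.49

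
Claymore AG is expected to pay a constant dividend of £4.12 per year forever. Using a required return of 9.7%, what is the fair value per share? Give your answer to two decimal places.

£42.47

Zero-growth DDM (perpetuity): P₀ = D/r = 4.12 / 0.097 = 42.4742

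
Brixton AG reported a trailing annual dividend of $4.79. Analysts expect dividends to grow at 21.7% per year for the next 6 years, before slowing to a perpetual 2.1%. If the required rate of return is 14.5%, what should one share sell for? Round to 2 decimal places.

Two-stage DDM. Project D₁…D_6 at 0.217, terminal growth 0.021, discount at r = 0.145.
D_1 = 5.8294
D_2 = 7.0944
D_3 = 8.6339
D_4 = 10.5075
D_5 = 12.7876
D_6 = 15.5625
Terminal value at t=6: TV = D_7/(r−g) = 15.8893/(0.145−0.021) = 128.1395
P₀ = 5.8294/(1+0.145)^1 + 7.0944/(1+0.145)^2 + 8.6339/(1+0.145)^3 + 10.5075/(1+0.145)^4 + 12.7876/(1+0.145)^5 + 15.5625/(1+0.145)^6 + 128.1395/(1+0.145)^6 = 92.6372

$92.64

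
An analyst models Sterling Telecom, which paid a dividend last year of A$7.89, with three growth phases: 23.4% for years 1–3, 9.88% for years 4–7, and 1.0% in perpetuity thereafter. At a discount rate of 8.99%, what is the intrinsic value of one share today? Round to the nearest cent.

A$226.79

Three-stage DDM. Project D₁…D_7; terminal Gordon value at t=7 with g = 0.01; discount at r = 0.0899.
D_1 = 9.7363
D_2 = 12.0145
D_3 = 14.8259
D_4 = 16.2908
D_5 = 17.9003
D_6 = 19.6688
D_7 = 21.6121
TV_7 = 21.8282/(0.0899−0.01) = 273.1943
P₀ = Σ Dₜ/(1+r)ᵗ + TV_7/(1+r)^7 = 226.7904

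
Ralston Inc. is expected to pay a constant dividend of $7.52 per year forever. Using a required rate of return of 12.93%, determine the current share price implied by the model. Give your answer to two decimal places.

$58.16

Zero-growth DDM (perpetuity): P₀ = D/r = 7.52 / 0.1293 = 58.1593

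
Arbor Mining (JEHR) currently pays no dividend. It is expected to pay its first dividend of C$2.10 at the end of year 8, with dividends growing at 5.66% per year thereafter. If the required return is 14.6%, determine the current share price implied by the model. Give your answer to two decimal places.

Deferred-dividend DDM. At t=7 the remaining stream is a growing perpetuity with first payment D_8 = 2.10.
V_7 = D_8/(r−g) = 2.10/(0.146−0.0566) = 23.4899
P₀ = V_7/(1+r)^7 = 23.4899/(1+0.146)^7 = 9.0488

C$9.05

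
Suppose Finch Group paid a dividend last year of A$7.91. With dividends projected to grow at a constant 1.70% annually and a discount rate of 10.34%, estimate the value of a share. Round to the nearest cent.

A$93.11

Gordon growth model: P₀ = D₁/(r − g). D₁ = 7.91 × (1 + 0.017) = 8.0445.
P₀ = 8.0445 / (0.1034 − 0.017) = 8.0445 / 0.0864 = 93.1073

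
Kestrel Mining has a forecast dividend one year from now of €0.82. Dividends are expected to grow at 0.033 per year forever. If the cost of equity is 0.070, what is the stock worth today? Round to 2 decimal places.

Gordon growth model: P₀ = D₁/(r − g), with D₁ = 0.82 given directly.
P₀ = 0.8200 / (0.07 − 0.033) = 0.8200 / 0.037 = 22.1622

€22.16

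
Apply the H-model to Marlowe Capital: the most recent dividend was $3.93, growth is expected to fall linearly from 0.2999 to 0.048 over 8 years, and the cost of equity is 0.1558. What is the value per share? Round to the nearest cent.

H-model: P₀ = D₀[(1+g_L) + H(g_S−g_L)]/(r−g_L), with H = 8/2 = 4.
P₀ = 3.93 × [(1+0.048) + 4×(0.2999−0.048)] / (0.1558−0.048)
   = 3.93 × 2.0556 / 0.1078 = 74.9398

$74.94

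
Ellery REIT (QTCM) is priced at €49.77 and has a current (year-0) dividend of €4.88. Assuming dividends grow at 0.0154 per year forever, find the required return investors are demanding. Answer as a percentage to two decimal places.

11.50%

Rearranging the constant-growth DDM: r = D₁/P₀ + g.
D₁ = 4.88 × (1 + 0.0154) = 4.9552.
r = 4.9552 / 49.77 + 0.0154 = 0.09956 + 0.0154 = 0.11496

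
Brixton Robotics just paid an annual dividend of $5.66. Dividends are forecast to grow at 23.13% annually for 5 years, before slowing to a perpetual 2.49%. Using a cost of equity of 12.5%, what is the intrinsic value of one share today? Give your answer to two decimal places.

$128.42

Two-stage DDM. Project D₁…D_5 at 0.2313, terminal growth 0.0249, discount at r = 0.125.
D_1 = 6.9692
D_2 = 8.5811
D_3 = 10.5659
D_4 = 13.0098
D_5 = 16.0190
Terminal value at t=5: TV = D_6/(r−g) = 16.4179/(0.125−0.0249) = 164.0149
P₀ = 6.9692/(1+0.125)^1 + 8.5811/(1+0.125)^2 + 10.5659/(1+0.125)^3 + 13.0098/(1+0.125)^4 + 16.0190/(1+0.125)^5 + 164.0149/(1+0.125)^5 = 128.4238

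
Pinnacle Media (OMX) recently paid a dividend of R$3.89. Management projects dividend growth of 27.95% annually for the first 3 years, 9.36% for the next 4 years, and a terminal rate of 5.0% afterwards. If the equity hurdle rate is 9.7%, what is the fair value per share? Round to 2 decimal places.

Three-stage DDM. Project D₁…D_7; terminal Gordon value at t=7 with g = 0.05; discount at r = 0.097.
D_1 = 4.9773
D_2 = 6.3684
D_3 = 8.1484
D_4 = 8.9111
D_5 = 9.7451
D_6 = 10.6573
D_7 = 11.6548
TV_7 = 12.2375/(0.097−0.05) = 260.3730
P₀ = Σ Dₜ/(1+r)ᵗ + TV_7/(1+r)^7 = 176.6915

R$176.69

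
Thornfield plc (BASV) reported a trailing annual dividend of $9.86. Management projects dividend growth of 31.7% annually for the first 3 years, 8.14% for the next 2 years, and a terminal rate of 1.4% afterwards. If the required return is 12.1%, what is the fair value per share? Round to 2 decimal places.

Three-stage DDM. Project D₁…D_5; terminal Gordon value at t=5 with g = 0.014; discount at r = 0.121.
D_1 = 12.9856
D_2 = 17.1021
D_3 = 22.5234
D_4 = 24.3568
D_5 = 26.3395
TV_5 = 26.7082/(0.121−0.014) = 249.6095
P₀ = Σ Dₜ/(1+r)ᵗ + TV_5/(1+r)^5 = 212.4899

$212.49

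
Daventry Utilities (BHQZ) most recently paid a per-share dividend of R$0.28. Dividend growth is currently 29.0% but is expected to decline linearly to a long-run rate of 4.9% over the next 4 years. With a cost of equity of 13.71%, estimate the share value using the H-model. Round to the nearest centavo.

H-model: P₀ = D₀[(1+g_L) + H(g_S−g_L)]/(r−g_L), with H = 4/2 = 2.
P₀ = 0.28 × [(1+0.049) + 2×(0.29−0.049)] / (0.1371−0.049)
   = 0.28 × 1.5310 / 0.0881 = 4.8658

R$4.87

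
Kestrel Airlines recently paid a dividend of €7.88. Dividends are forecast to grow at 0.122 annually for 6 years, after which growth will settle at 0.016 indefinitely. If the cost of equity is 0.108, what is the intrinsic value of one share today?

€143.25

Two-stage DDM. Project D₁…D_6 at 0.122, terminal growth 0.016, discount at r = 0.108.
D_1 = 8.8414
D_2 = 9.9200
D_3 = 11.1302
D_4 = 12.4881
D_5 = 14.0117
D_6 = 15.7211
Terminal value at t=6: TV = D_7/(r−g) = 15.9727/(0.108−0.016) = 173.6158
P₀ = 8.8414/(1+0.108)^1 + 9.9200/(1+0.108)^2 + 11.1302/(1+0.108)^3 + 12.4881/(1+0.108)^4 + 14.0117/(1+0.108)^5 + 15.7211/(1+0.108)^6 + 173.6158/(1+0.108)^6 = 143.2474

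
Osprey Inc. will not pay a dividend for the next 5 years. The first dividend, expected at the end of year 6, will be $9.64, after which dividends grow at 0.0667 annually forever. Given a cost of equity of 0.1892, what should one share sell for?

Deferred-dividend DDM. At t=5 the remaining stream is a growing perpetuity with first payment D_6 = 9.64.
V_5 = D_6/(r−g) = 9.64/(0.1892−0.0667) = 78.6939
P₀ = V_5/(1+r)^5 = 78.6939/(1+0.1892)^5 = 33.0877

$33.09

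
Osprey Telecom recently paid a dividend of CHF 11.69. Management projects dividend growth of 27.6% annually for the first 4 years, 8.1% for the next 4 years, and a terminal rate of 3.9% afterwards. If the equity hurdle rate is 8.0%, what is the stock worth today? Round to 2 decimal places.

Three-stage DDM. Project D₁…D_8; terminal Gordon value at t=8 with g = 0.039; discount at r = 0.08.
D_1 = 14.9164
D_2 = 19.0334
D_3 = 24.2866
D_4 = 30.9897
D_5 = 33.4999
D_6 = 36.2133
D_7 = 39.1466
D_8 = 42.3175
TV_8 = 43.9679/(0.08−0.039) = 1072.3873
P₀ = Σ Dₜ/(1+r)ᵗ + TV_8/(1+r)^8 = 742.8894

CHF 742.89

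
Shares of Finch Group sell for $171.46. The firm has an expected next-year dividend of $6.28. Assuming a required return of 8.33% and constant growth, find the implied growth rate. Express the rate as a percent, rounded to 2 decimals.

From P₀ = D₁/(r − g), the implied growth is g = r − D₁/P₀.
g = 0.0833 − 6.28/171.46 = 0.0833 − 0.03663 = 0.04667

4.67%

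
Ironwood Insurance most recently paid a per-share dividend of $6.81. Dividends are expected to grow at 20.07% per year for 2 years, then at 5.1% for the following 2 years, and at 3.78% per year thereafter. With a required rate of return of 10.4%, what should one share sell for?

$144.88

Three-stage DDM. Project D₁…D_4; terminal Gordon value at t=4 with g = 0.0378; discount at r = 0.104.
D_1 = 8.1768
D_2 = 9.8178
D_3 = 10.3186
D_4 = 10.8448
TV_4 = 11.2547/(0.104−0.0378) = 170.0111
P₀ = Σ Dₜ/(1+r)ᵗ + TV_4/(1+r)^4 = 144.8767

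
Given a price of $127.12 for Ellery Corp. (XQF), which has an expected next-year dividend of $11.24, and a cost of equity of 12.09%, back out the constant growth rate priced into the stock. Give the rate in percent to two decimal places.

From P₀ = D₁/(r − g), the implied growth is g = r − D₁/P₀.
g = 0.1209 − 11.24/127.12 = 0.1209 − 0.08842 = 0.03248

3.25%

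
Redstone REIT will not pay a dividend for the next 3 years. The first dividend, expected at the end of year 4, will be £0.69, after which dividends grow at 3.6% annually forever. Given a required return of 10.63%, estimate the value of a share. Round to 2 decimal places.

Deferred-dividend DDM. At t=3 the remaining stream is a growing perpetuity with first payment D_4 = 0.69.
V_3 = D_4/(r−g) = 0.69/(0.1063−0.036) = 9.8151
P₀ = V_3/(1+r)^3 = 9.8151/(1+0.1063)^3 = 7.2489

£7.25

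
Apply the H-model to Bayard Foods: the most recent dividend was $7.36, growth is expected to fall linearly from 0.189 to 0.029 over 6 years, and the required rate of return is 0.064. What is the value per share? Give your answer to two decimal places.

$317.32

H-model: P₀ = D₀[(1+g_L) + H(g_S−g_L)]/(r−g_L), with H = 6/2 = 3.
P₀ = 7.36 × [(1+0.029) + 3×(0.189−0.029)] / (0.064−0.029)
   = 7.36 × 1.5090 / 0.035 = 317.3211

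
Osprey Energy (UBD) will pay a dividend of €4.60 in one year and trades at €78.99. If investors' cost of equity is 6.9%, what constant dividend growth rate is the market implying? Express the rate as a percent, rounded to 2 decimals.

1.08%

From P₀ = D₁/(r − g), the implied growth is g = r − D₁/P₀.
g = 0.069 − 4.60/78.99 = 0.069 − 0.05824 = 0.01076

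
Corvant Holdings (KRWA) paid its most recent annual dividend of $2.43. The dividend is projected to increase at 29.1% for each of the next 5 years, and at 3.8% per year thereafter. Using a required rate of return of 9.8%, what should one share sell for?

$114.74

Two-stage DDM. Project D₁…D_5 at 0.291, terminal growth 0.038, discount at r = 0.098.
D_1 = 3.1371
D_2 = 4.0500
D_3 = 5.2286
D_4 = 6.7501
D_5 = 8.7144
Terminal value at t=5: TV = D_6/(r−g) = 9.0455/(0.098−0.038) = 150.7591
P₀ = 3.1371/(1+0.098)^1 + 4.0500/(1+0.098)^2 + 5.2286/(1+0.098)^3 + 6.7501/(1+0.098)^4 + 8.7144/(1+0.098)^5 + 150.7591/(1+0.098)^5 = 114.7360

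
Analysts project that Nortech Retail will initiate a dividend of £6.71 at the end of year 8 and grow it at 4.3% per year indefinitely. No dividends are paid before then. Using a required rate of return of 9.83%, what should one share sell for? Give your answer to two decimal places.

Deferred-dividend DDM. At t=7 the remaining stream is a growing perpetuity with first payment D_8 = 6.71.
V_7 = D_8/(r−g) = 6.71/(0.0983−0.043) = 121.3382
P₀ = V_7/(1+r)^7 = 121.3382/(1+0.0983)^7 = 62.9434

£62.94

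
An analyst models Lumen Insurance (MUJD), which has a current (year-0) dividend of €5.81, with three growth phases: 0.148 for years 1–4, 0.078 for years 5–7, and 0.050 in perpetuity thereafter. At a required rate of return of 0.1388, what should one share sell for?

Three-stage DDM. Project D₁…D_7; terminal Gordon value at t=7 with g = 0.05; discount at r = 0.1388.
D_1 = 6.6699
D_2 = 7.6570
D_3 = 8.7903
D_4 = 10.0912
D_5 = 10.8783
D_6 = 11.7268
D_7 = 12.6415
TV_7 = 13.2736/(0.1388−0.05) = 149.4777
P₀ = Σ Dₜ/(1+r)ᵗ + TV_7/(1+r)^7 = 100.0376

€100.04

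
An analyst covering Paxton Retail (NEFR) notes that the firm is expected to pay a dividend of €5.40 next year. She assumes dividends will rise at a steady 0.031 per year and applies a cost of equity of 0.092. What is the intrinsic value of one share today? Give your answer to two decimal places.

€88.52

Gordon growth model: P₀ = D₁/(r − g), with D₁ = 5.40 given directly.
P₀ = 5.4000 / (0.092 − 0.031) = 5.4000 / 0.061 = 88.5246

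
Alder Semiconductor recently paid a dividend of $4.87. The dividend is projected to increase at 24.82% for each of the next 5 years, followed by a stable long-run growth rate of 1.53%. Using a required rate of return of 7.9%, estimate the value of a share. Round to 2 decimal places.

$199.30

Two-stage DDM. Project D₁…D_5 at 0.2482, terminal growth 0.0153, discount at r = 0.079.
D_1 = 6.0787
D_2 = 7.5875
D_3 = 9.4707
D_4 = 11.8213
D_5 = 14.7554
Terminal value at t=5: TV = D_6/(r−g) = 14.9811/(0.079−0.0153) = 235.1824
P₀ = 6.0787/(1+0.079)^1 + 7.5875/(1+0.079)^2 + 9.4707/(1+0.079)^3 + 11.8213/(1+0.079)^4 + 14.7554/(1+0.079)^5 + 235.1824/(1+0.079)^5 = 199.3043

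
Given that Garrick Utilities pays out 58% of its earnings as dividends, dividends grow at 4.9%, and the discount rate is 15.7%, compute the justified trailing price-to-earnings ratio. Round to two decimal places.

5.63

Justified trailing P/E = b(1+g)/(r−g) = 0.58×(1+0.049)/(0.157−0.049) = 5.6335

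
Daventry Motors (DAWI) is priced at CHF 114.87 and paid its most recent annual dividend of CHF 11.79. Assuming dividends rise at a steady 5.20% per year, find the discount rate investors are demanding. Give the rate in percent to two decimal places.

Rearranging the constant-growth DDM: r = D₁/P₀ + g.
D₁ = 11.79 × (1 + 0.052) = 12.4031.
r = 12.4031 / 114.87 + 0.052 = 0.10797 + 0.052 = 0.15997

16.00%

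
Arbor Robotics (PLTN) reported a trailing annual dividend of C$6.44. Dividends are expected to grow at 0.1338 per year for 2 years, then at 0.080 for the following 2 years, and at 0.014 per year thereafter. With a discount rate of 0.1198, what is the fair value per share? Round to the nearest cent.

C$84.49

Three-stage DDM. Project D₁…D_4; terminal Gordon value at t=4 with g = 0.014; discount at r = 0.1198.
D_1 = 7.3017
D_2 = 8.2786
D_3 = 8.9409
D_4 = 9.6562
TV_4 = 9.7914/(0.1198−0.014) = 92.5462
P₀ = Σ Dₜ/(1+r)ᵗ + TV_4/(1+r)^4 = 84.4878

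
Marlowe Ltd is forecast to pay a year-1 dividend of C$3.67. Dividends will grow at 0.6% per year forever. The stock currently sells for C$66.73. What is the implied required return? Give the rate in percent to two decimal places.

Rearranging the constant-growth DDM: r = D₁/P₀ + g.
r = 3.6700 / 66.73 + 0.006 = 0.05500 + 0.006 = 0.06100

6.10%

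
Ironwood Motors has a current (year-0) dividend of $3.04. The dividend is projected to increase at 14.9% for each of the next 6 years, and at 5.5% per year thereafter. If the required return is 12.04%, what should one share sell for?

Two-stage DDM. Project D₁…D_6 at 0.149, terminal growth 0.055, discount at r = 0.1204.
D_1 = 3.4930
D_2 = 4.0134
D_3 = 4.6114
D_4 = 5.2985
D_5 = 6.0880
D_6 = 6.9951
Terminal value at t=6: TV = D_7/(r−g) = 7.3798/(0.1204−0.055) = 112.8414
P₀ = 3.4930/(1+0.1204)^1 + 4.0134/(1+0.1204)^2 + 4.6114/(1+0.1204)^3 + 5.2985/(1+0.1204)^4 + 6.0880/(1+0.1204)^5 + 6.9951/(1+0.1204)^6 + 112.8414/(1+0.1204)^6 = 76.9874

$76.99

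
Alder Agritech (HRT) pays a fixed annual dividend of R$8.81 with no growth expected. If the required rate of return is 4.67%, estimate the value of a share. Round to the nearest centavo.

Zero-growth DDM (perpetuity): P₀ = D/r = 8.81 / 0.0467 = 188.6510

R$188.65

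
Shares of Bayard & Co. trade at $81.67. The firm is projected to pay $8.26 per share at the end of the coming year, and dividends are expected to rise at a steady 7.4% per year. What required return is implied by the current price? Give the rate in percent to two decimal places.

17.51%

Rearranging the constant-growth DDM: r = D₁/P₀ + g.
r = 8.2600 / 81.67 + 0.074 = 0.10114 + 0.074 = 0.17514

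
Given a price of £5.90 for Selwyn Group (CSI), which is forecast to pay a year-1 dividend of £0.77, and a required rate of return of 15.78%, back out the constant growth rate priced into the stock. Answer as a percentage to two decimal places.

From P₀ = D₁/(r − g), the implied growth is g = r − D₁/P₀.
g = 0.1578 − 0.77/5.90 = 0.1578 − 0.13051 = 0.02729

2.73%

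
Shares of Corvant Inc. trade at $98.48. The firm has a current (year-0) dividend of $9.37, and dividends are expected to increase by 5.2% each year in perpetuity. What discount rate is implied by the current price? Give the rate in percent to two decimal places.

15.21%

Rearranging the constant-growth DDM: r = D₁/P₀ + g.
D₁ = 9.37 × (1 + 0.052) = 9.8572.
r = 9.8572 / 98.48 + 0.052 = 0.10009 + 0.052 = 0.15209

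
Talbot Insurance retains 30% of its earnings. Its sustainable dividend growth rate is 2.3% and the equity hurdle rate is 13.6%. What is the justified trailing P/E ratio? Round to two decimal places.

Payout ratio b = 1 − 0.30 = 0.70.
Justified trailing P/E = b(1+g)/(r−g) = 0.70×(1+0.023)/(0.136−0.023) = 6.3372

6.34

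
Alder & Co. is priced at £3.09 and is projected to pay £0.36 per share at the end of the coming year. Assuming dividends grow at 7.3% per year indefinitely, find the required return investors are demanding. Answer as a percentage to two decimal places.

18.95%

Rearranging the constant-growth DDM: r = D₁/P₀ + g.
r = 0.3600 / 3.09 + 0.073 = 0.11650 + 0.073 = 0.18950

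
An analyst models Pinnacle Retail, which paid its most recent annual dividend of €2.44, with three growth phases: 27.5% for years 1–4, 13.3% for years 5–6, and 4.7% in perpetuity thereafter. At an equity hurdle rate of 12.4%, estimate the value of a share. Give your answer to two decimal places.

€77.50

Three-stage DDM. Project D₁…D_6; terminal Gordon value at t=6 with g = 0.047; discount at r = 0.124.
D_1 = 3.1110
D_2 = 3.9665
D_3 = 5.0573
D_4 = 6.4481
D_5 = 7.3057
D_6 = 8.2773
TV_6 = 8.6664/(0.124−0.047) = 112.5502
P₀ = Σ Dₜ/(1+r)ᵗ + TV_6/(1+r)^6 = 77.5004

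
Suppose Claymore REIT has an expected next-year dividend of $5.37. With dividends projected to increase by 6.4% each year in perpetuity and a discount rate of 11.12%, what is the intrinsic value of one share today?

$113.77

Gordon growth model: P₀ = D₁/(r − g), with D₁ = 5.37 given directly.
P₀ = 5.3700 / (0.1112 − 0.064) = 5.3700 / 0.0472 = 113.7712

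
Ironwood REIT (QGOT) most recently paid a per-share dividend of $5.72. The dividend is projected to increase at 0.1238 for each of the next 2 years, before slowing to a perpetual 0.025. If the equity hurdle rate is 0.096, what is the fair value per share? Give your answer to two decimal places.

Two-stage DDM. Project D₁…D_2 at 0.1238, terminal growth 0.025, discount at r = 0.096.
D_1 = 6.4281
D_2 = 7.2239
Terminal value at t=2: TV = D_3/(r−g) = 7.4045/(0.096−0.025) = 104.2893
P₀ = 6.4281/(1+0.096)^1 + 7.2239/(1+0.096)^2 + 104.2893/(1+0.096)^2 = 98.6987

$98.70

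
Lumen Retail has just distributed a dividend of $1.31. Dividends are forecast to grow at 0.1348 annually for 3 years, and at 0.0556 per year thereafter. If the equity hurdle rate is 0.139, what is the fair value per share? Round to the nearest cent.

Two-stage DDM. Project D₁…D_3 at 0.1348, terminal growth 0.0556, discount at r = 0.139.
D_1 = 1.4866
D_2 = 1.6870
D_3 = 1.9144
Terminal value at t=3: TV = D_4/(r−g) = 2.0208/(0.139−0.0556) = 24.2305
P₀ = 1.4866/(1+0.139)^1 + 1.6870/(1+0.139)^2 + 1.9144/(1+0.139)^3 + 24.2305/(1+0.139)^3 = 20.2991

$20.30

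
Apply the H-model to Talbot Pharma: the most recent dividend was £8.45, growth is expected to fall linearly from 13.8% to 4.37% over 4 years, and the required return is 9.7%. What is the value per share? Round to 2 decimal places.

H-model: P₀ = D₀[(1+g_L) + H(g_S−g_L)]/(r−g_L), with H = 4/2 = 2.
P₀ = 8.45 × [(1+0.0437) + 2×(0.138−0.0437)] / (0.097−0.0437)
   = 8.45 × 1.2323 / 0.0533 = 195.3646

£195.36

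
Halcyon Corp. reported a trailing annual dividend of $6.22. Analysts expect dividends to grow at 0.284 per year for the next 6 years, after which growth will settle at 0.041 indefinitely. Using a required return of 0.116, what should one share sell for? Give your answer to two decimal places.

Two-stage DDM. Project D₁…D_6 at 0.284, terminal growth 0.041, discount at r = 0.116.
D_1 = 7.9865
D_2 = 10.2546
D_3 = 13.1670
D_4 = 16.9064
D_5 = 21.7078
D_6 = 27.8728
Terminal value at t=6: TV = D_7/(r−g) = 29.0156/(0.116−0.041) = 386.8744
P₀ = 7.9865/(1+0.116)^1 + 10.2546/(1+0.116)^2 + 13.1670/(1+0.116)^3 + 16.9064/(1+0.116)^4 + 21.7078/(1+0.116)^5 + 27.8728/(1+0.116)^6 + 386.8744/(1+0.116)^6 = 262.9855

$262.99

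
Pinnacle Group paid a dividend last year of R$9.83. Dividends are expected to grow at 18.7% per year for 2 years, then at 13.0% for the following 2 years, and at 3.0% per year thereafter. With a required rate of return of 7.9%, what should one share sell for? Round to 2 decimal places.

Three-stage DDM. Project D₁…D_4; terminal Gordon value at t=4 with g = 0.03; discount at r = 0.079.
D_1 = 11.6682
D_2 = 13.8502
D_3 = 15.6507
D_4 = 17.6853
TV_4 = 18.2158/(0.079−0.03) = 371.7517
P₀ = Σ Dₜ/(1+r)ᵗ + TV_4/(1+r)^4 = 322.4793

R$322.48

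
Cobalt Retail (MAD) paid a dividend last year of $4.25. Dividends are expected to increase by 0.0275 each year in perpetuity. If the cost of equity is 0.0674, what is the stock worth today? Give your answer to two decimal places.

$109.45

Gordon growth model: P₀ = D₁/(r − g). D₁ = 4.25 × (1 + 0.0275) = 4.3669.
P₀ = 4.3669 / (0.0674 − 0.0275) = 4.3669 / 0.0399 = 109.4455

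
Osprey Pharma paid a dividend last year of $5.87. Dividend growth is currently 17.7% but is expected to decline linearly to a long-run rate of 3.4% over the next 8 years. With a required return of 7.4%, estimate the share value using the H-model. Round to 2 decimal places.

H-model: P₀ = D₀[(1+g_L) + H(g_S−g_L)]/(r−g_L), with H = 8/2 = 4.
P₀ = 5.87 × [(1+0.034) + 4×(0.177−0.034)] / (0.074−0.034)
   = 5.87 × 1.6060 / 0.04 = 235.6805

$235.68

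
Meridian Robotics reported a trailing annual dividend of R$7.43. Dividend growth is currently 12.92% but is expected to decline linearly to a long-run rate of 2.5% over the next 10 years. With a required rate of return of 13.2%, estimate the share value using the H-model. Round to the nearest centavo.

H-model: P₀ = D₀[(1+g_L) + H(g_S−g_L)]/(r−g_L), with H = 10/2 = 5.
P₀ = 7.43 × [(1+0.025) + 5×(0.1292−0.025)] / (0.132−0.025)
   = 7.43 × 1.5460 / 0.107 = 107.3531

R$107.35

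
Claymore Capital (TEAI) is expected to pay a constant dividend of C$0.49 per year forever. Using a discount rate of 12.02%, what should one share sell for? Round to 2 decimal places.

C$4.08

Zero-growth DDM (perpetuity): P₀ = D/r = 0.49 / 0.1202 = 4.0765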